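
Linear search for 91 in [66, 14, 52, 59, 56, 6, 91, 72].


i=0: 66!=91
i=1: 14!=91
i=2: 52!=91
i=3: 59!=91
i=4: 56!=91
i=5: 6!=91
i=6: 91==91 found!

Found at 6, 7 comps


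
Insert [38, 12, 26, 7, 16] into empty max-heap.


Insert 38: [38]
Insert 12: [38, 12]
Insert 26: [38, 12, 26]
Insert 7: [38, 12, 26, 7]
Insert 16: [38, 16, 26, 7, 12]

Final heap: [38, 16, 26, 7, 12]


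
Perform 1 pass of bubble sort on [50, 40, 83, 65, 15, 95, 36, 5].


Initial: [50, 40, 83, 65, 15, 95, 36, 5]
Pass 1: [40, 50, 65, 15, 83, 36, 5, 95] (5 swaps)

After 1 pass: [40, 50, 65, 15, 83, 36, 5, 95]


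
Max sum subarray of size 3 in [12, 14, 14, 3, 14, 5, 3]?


[0:3]: 40
[1:4]: 31
[2:5]: 31
[3:6]: 22
[4:7]: 22

Max: 40 at [0:3]


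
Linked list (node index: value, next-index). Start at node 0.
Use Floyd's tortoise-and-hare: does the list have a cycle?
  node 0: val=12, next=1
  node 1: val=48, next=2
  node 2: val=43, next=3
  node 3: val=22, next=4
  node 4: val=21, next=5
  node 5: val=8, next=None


Floyd's tortoise (slow, +1) and hare (fast, +2):
  init: slow=0, fast=0
  step 1: slow=1, fast=2
  step 2: slow=2, fast=4
  step 3: fast 4->5->None, no cycle

Cycle: no


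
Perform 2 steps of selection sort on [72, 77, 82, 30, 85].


Initial: [72, 77, 82, 30, 85]
Step 1: min=30 at 3
  Swap: [30, 77, 82, 72, 85]
Step 2: min=72 at 3
  Swap: [30, 72, 82, 77, 85]

After 2 steps: [30, 72, 82, 77, 85]


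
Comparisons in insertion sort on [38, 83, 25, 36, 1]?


Algorithm: insertion sort
Input: [38, 83, 25, 36, 1]
Sorted: [1, 25, 36, 38, 83]

10


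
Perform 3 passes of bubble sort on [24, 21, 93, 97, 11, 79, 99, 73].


Initial: [24, 21, 93, 97, 11, 79, 99, 73]
Pass 1: [21, 24, 93, 11, 79, 97, 73, 99] (4 swaps)
Pass 2: [21, 24, 11, 79, 93, 73, 97, 99] (3 swaps)
Pass 3: [21, 11, 24, 79, 73, 93, 97, 99] (2 swaps)

After 3 passes: [21, 11, 24, 79, 73, 93, 97, 99]


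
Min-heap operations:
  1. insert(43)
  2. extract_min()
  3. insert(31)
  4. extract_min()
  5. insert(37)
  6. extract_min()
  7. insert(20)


insert(43) -> [43]
extract_min()->43, []
insert(31) -> [31]
extract_min()->31, []
insert(37) -> [37]
extract_min()->37, []
insert(20) -> [20]

Final heap: [20]


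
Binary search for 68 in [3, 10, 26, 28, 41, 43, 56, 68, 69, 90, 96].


Step 1: lo=0, hi=10, mid=5, val=43
Step 2: lo=6, hi=10, mid=8, val=69
Step 3: lo=6, hi=7, mid=6, val=56
Step 4: lo=7, hi=7, mid=7, val=68

Found at index 7


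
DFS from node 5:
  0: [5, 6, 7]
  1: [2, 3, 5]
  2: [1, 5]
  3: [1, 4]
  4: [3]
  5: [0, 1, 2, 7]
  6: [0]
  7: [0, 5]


Visit 5, push [7, 2, 1, 0]
Visit 0, push [7, 6]
Visit 6, push []
Visit 7, push []
Visit 1, push [3, 2]
Visit 2, push []
Visit 3, push [4]
Visit 4, push []

DFS order: [5, 0, 6, 7, 1, 2, 3, 4]


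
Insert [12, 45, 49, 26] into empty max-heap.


Insert 12: [12]
Insert 45: [45, 12]
Insert 49: [49, 12, 45]
Insert 26: [49, 26, 45, 12]

Final heap: [49, 26, 45, 12]


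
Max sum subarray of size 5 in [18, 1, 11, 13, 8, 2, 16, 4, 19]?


[0:5]: 51
[1:6]: 35
[2:7]: 50
[3:8]: 43
[4:9]: 49

Max: 51 at [0:5]


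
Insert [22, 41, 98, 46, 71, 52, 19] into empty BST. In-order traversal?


Insert 22: root
Insert 41: R from 22
Insert 98: R from 22 -> R from 41
Insert 46: R from 22 -> R from 41 -> L from 98
Insert 71: R from 22 -> R from 41 -> L from 98 -> R from 46
Insert 52: R from 22 -> R from 41 -> L from 98 -> R from 46 -> L from 71
Insert 19: L from 22

In-order: [19, 22, 41, 46, 52, 71, 98]


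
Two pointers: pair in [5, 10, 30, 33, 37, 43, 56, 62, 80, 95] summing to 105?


lo=0(5)+hi=9(95)=100
lo=1(10)+hi=9(95)=105

Yes: 10+95=105


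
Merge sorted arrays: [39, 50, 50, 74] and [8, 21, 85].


Take 8 from B
Take 21 from B
Take 39 from A
Take 50 from A
Take 50 from A
Take 74 from A

Merged: [8, 21, 39, 50, 50, 74, 85]


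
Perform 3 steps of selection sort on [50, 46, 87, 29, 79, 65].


Initial: [50, 46, 87, 29, 79, 65]
Step 1: min=29 at 3
  Swap: [29, 46, 87, 50, 79, 65]
Step 2: min=46 at 1
  Swap: [29, 46, 87, 50, 79, 65]
Step 3: min=50 at 3
  Swap: [29, 46, 50, 87, 79, 65]

After 3 steps: [29, 46, 50, 87, 79, 65]


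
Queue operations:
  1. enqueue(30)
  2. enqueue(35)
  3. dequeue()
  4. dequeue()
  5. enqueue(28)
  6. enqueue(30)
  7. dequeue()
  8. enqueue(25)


enqueue(30) -> [30]
enqueue(35) -> [30, 35]
dequeue()->30, [35]
dequeue()->35, []
enqueue(28) -> [28]
enqueue(30) -> [28, 30]
dequeue()->28, [30]
enqueue(25) -> [30, 25]

Final queue: [30, 25]


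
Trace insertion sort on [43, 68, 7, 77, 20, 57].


Initial: [43, 68, 7, 77, 20, 57]
Insert 68: [43, 68, 7, 77, 20, 57]
Insert 7: [7, 43, 68, 77, 20, 57]
Insert 77: [7, 43, 68, 77, 20, 57]
Insert 20: [7, 20, 43, 68, 77, 57]
Insert 57: [7, 20, 43, 57, 68, 77]

Sorted: [7, 20, 43, 57, 68, 77]


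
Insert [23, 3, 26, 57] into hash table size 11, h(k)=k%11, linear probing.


Insert 23: h=1 -> slot 1
Insert 3: h=3 -> slot 3
Insert 26: h=4 -> slot 4
Insert 57: h=2 -> slot 2

Table: [None, 23, 57, 3, 26, None, None, None, None, None, None]


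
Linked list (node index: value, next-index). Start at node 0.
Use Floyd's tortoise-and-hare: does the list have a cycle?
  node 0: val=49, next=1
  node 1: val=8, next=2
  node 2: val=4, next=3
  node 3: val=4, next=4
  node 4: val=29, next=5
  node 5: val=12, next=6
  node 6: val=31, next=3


Floyd's tortoise (slow, +1) and hare (fast, +2):
  init: slow=0, fast=0
  step 1: slow=1, fast=2
  step 2: slow=2, fast=4
  step 3: slow=3, fast=6
  step 4: slow=4, fast=4
  slow == fast at node 4: cycle detected

Cycle: yes


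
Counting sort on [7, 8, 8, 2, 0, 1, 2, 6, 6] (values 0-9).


Input: [7, 8, 8, 2, 0, 1, 2, 6, 6]
Counts: [1, 1, 2, 0, 0, 0, 2, 1, 2, 0]

Sorted: [0, 1, 2, 2, 6, 6, 7, 8, 8]


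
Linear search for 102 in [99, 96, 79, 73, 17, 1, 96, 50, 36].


i=0: 99!=102
i=1: 96!=102
i=2: 79!=102
i=3: 73!=102
i=4: 17!=102
i=5: 1!=102
i=6: 96!=102
i=7: 50!=102
i=8: 36!=102

Not found, 9 comps


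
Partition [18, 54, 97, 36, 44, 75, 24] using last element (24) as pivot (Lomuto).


Pivot: 24
  18 <= 24: advance i (no swap)
Place pivot at 1: [18, 24, 97, 36, 44, 75, 54]

Partitioned: [18, 24, 97, 36, 44, 75, 54]


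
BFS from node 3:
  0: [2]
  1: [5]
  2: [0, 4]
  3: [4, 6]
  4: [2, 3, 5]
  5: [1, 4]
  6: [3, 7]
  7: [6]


Visit 3, enqueue [4, 6]
Visit 4, enqueue [2, 5]
Visit 6, enqueue [7]
Visit 2, enqueue [0]
Visit 5, enqueue [1]
Visit 7, enqueue []
Visit 0, enqueue []
Visit 1, enqueue []

BFS order: [3, 4, 6, 2, 5, 7, 0, 1]


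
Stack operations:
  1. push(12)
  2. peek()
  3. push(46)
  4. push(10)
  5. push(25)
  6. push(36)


push(12) -> [12]
peek()->12
push(46) -> [12, 46]
push(10) -> [12, 46, 10]
push(25) -> [12, 46, 10, 25]
push(36) -> [12, 46, 10, 25, 36]

Final stack: [12, 46, 10, 25, 36]


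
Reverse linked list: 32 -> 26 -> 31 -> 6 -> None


Step 1: curr=32, set curr.next=prev(None) | reversed so far: 32
Step 2: curr=26, set curr.next=prev(32) | reversed so far: 26 -> 32
Step 3: curr=31, set curr.next=prev(26) | reversed so far: 31 -> 26 -> 32
Step 4: curr=6, set curr.next=prev(31) | reversed so far: 6 -> 31 -> 26 -> 32

6 -> 31 -> 26 -> 32 -> None


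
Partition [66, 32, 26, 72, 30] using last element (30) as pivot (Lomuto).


Pivot: 30
  26 <= 30: swap -> [26, 32, 66, 72, 30]
Place pivot at 1: [26, 30, 66, 72, 32]

Partitioned: [26, 30, 66, 72, 32]


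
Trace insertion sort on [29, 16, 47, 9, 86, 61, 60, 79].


Initial: [29, 16, 47, 9, 86, 61, 60, 79]
Insert 16: [16, 29, 47, 9, 86, 61, 60, 79]
Insert 47: [16, 29, 47, 9, 86, 61, 60, 79]
Insert 9: [9, 16, 29, 47, 86, 61, 60, 79]
Insert 86: [9, 16, 29, 47, 86, 61, 60, 79]
Insert 61: [9, 16, 29, 47, 61, 86, 60, 79]
Insert 60: [9, 16, 29, 47, 60, 61, 86, 79]
Insert 79: [9, 16, 29, 47, 60, 61, 79, 86]

Sorted: [9, 16, 29, 47, 60, 61, 79, 86]


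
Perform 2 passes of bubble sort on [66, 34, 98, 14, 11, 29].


Initial: [66, 34, 98, 14, 11, 29]
Pass 1: [34, 66, 14, 11, 29, 98] (4 swaps)
Pass 2: [34, 14, 11, 29, 66, 98] (3 swaps)

After 2 passes: [34, 14, 11, 29, 66, 98]


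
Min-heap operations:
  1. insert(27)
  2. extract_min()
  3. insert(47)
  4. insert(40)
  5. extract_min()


insert(27) -> [27]
extract_min()->27, []
insert(47) -> [47]
insert(40) -> [40, 47]
extract_min()->40, [47]

Final heap: [47]


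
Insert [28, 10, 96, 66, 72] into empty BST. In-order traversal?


Insert 28: root
Insert 10: L from 28
Insert 96: R from 28
Insert 66: R from 28 -> L from 96
Insert 72: R from 28 -> L from 96 -> R from 66

In-order: [10, 28, 66, 72, 96]


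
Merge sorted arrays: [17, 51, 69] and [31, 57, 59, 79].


Take 17 from A
Take 31 from B
Take 51 from A
Take 57 from B
Take 59 from B
Take 69 from A

Merged: [17, 31, 51, 57, 59, 69, 79]


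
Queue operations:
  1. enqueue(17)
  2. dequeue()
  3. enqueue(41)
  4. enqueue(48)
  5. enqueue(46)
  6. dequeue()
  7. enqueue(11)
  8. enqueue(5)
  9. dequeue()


enqueue(17) -> [17]
dequeue()->17, []
enqueue(41) -> [41]
enqueue(48) -> [41, 48]
enqueue(46) -> [41, 48, 46]
dequeue()->41, [48, 46]
enqueue(11) -> [48, 46, 11]
enqueue(5) -> [48, 46, 11, 5]
dequeue()->48, [46, 11, 5]

Final queue: [46, 11, 5]


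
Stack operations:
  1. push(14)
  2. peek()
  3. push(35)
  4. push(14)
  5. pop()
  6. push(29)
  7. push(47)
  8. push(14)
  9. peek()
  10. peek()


push(14) -> [14]
peek()->14
push(35) -> [14, 35]
push(14) -> [14, 35, 14]
pop()->14, [14, 35]
push(29) -> [14, 35, 29]
push(47) -> [14, 35, 29, 47]
push(14) -> [14, 35, 29, 47, 14]
peek()->14
peek()->14

Final stack: [14, 35, 29, 47, 14]


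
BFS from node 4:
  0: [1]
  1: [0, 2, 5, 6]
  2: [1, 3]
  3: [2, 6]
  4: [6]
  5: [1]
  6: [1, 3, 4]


Visit 4, enqueue [6]
Visit 6, enqueue [1, 3]
Visit 1, enqueue [0, 2, 5]
Visit 3, enqueue []
Visit 0, enqueue []
Visit 2, enqueue []
Visit 5, enqueue []

BFS order: [4, 6, 1, 3, 0, 2, 5]


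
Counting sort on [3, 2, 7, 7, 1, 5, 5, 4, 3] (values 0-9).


Input: [3, 2, 7, 7, 1, 5, 5, 4, 3]
Counts: [0, 1, 1, 2, 1, 2, 0, 2, 0, 0]

Sorted: [1, 2, 3, 3, 4, 5, 5, 7, 7]


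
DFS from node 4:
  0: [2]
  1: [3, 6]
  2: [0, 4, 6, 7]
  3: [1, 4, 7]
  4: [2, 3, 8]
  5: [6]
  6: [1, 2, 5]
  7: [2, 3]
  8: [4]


Visit 4, push [8, 3, 2]
Visit 2, push [7, 6, 0]
Visit 0, push []
Visit 6, push [5, 1]
Visit 1, push [3]
Visit 3, push [7]
Visit 7, push []
Visit 5, push []
Visit 8, push []

DFS order: [4, 2, 0, 6, 1, 3, 7, 5, 8]


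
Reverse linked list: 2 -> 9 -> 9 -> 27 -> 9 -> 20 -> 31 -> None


Step 1: curr=2, set curr.next=prev(None) | reversed so far: 2
Step 2: curr=9, set curr.next=prev(2) | reversed so far: 9 -> 2
Step 3: curr=9, set curr.next=prev(9) | reversed so far: 9 -> 9 -> 2
Step 4: curr=27, set curr.next=prev(9) | reversed so far: 27 -> 9 -> 9 -> 2
Step 5: curr=9, set curr.next=prev(27) | reversed so far: 9 -> 27 -> 9 -> 9 -> 2
Step 6: curr=20, set curr.next=prev(9) | reversed so far: 20 -> 9 -> 27 -> 9 -> 9 -> 2
Step 7: curr=31, set curr.next=prev(20) | reversed so far: 31 -> 20 -> 9 -> 27 -> 9 -> 9 -> 2

31 -> 20 -> 9 -> 27 -> 9 -> 9 -> 2 -> None


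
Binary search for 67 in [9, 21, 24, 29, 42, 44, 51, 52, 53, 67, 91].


Step 1: lo=0, hi=10, mid=5, val=44
Step 2: lo=6, hi=10, mid=8, val=53
Step 3: lo=9, hi=10, mid=9, val=67

Found at index 9


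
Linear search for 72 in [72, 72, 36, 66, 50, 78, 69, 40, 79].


i=0: 72==72 found!

Found at 0, 1 comps


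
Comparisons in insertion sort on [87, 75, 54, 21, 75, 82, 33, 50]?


Algorithm: insertion sort
Input: [87, 75, 54, 21, 75, 82, 33, 50]
Sorted: [21, 33, 50, 54, 75, 75, 82, 87]

22


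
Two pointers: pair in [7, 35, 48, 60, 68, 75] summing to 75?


lo=0(7)+hi=5(75)=82
lo=0(7)+hi=4(68)=75

Yes: 7+68=75


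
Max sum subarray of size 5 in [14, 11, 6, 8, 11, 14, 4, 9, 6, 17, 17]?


[0:5]: 50
[1:6]: 50
[2:7]: 43
[3:8]: 46
[4:9]: 44
[5:10]: 50
[6:11]: 53

Max: 53 at [6:11]


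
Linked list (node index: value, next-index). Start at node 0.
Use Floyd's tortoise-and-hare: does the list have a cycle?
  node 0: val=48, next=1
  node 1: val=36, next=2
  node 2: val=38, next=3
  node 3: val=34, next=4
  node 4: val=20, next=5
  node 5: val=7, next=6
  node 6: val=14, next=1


Floyd's tortoise (slow, +1) and hare (fast, +2):
  init: slow=0, fast=0
  step 1: slow=1, fast=2
  step 2: slow=2, fast=4
  step 3: slow=3, fast=6
  step 4: slow=4, fast=2
  step 5: slow=5, fast=4
  step 6: slow=6, fast=6
  slow == fast at node 6: cycle detected

Cycle: yes


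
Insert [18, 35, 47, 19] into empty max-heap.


Insert 18: [18]
Insert 35: [35, 18]
Insert 47: [47, 18, 35]
Insert 19: [47, 19, 35, 18]

Final heap: [47, 19, 35, 18]


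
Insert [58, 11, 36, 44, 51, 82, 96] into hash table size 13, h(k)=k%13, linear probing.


Insert 58: h=6 -> slot 6
Insert 11: h=11 -> slot 11
Insert 36: h=10 -> slot 10
Insert 44: h=5 -> slot 5
Insert 51: h=12 -> slot 12
Insert 82: h=4 -> slot 4
Insert 96: h=5, 2 probes -> slot 7

Table: [None, None, None, None, 82, 44, 58, 96, None, None, 36, 11, 51]


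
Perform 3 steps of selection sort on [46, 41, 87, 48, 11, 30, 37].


Initial: [46, 41, 87, 48, 11, 30, 37]
Step 1: min=11 at 4
  Swap: [11, 41, 87, 48, 46, 30, 37]
Step 2: min=30 at 5
  Swap: [11, 30, 87, 48, 46, 41, 37]
Step 3: min=37 at 6
  Swap: [11, 30, 37, 48, 46, 41, 87]

After 3 steps: [11, 30, 37, 48, 46, 41, 87]


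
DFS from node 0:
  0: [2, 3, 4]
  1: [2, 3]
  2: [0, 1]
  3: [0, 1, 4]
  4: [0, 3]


Visit 0, push [4, 3, 2]
Visit 2, push [1]
Visit 1, push [3]
Visit 3, push [4]
Visit 4, push []

DFS order: [0, 2, 1, 3, 4]


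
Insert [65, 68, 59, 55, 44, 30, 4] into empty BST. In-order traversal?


Insert 65: root
Insert 68: R from 65
Insert 59: L from 65
Insert 55: L from 65 -> L from 59
Insert 44: L from 65 -> L from 59 -> L from 55
Insert 30: L from 65 -> L from 59 -> L from 55 -> L from 44
Insert 4: L from 65 -> L from 59 -> L from 55 -> L from 44 -> L from 30

In-order: [4, 30, 44, 55, 59, 65, 68]


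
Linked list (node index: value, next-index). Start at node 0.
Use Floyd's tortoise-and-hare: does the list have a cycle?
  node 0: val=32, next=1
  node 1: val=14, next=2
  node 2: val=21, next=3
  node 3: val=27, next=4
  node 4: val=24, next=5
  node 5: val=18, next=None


Floyd's tortoise (slow, +1) and hare (fast, +2):
  init: slow=0, fast=0
  step 1: slow=1, fast=2
  step 2: slow=2, fast=4
  step 3: fast 4->5->None, no cycle

Cycle: no


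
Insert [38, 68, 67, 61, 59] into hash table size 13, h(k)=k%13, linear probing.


Insert 38: h=12 -> slot 12
Insert 68: h=3 -> slot 3
Insert 67: h=2 -> slot 2
Insert 61: h=9 -> slot 9
Insert 59: h=7 -> slot 7

Table: [None, None, 67, 68, None, None, None, 59, None, 61, None, None, 38]


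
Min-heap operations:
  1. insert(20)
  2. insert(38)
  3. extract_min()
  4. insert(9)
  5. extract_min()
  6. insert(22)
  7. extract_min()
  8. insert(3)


insert(20) -> [20]
insert(38) -> [20, 38]
extract_min()->20, [38]
insert(9) -> [9, 38]
extract_min()->9, [38]
insert(22) -> [22, 38]
extract_min()->22, [38]
insert(3) -> [3, 38]

Final heap: [3, 38]


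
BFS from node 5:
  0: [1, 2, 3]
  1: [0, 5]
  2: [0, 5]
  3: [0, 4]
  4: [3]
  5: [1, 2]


Visit 5, enqueue [1, 2]
Visit 1, enqueue [0]
Visit 2, enqueue []
Visit 0, enqueue [3]
Visit 3, enqueue [4]
Visit 4, enqueue []

BFS order: [5, 1, 2, 0, 3, 4]


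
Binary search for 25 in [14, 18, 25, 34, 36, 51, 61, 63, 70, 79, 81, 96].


Step 1: lo=0, hi=11, mid=5, val=51
Step 2: lo=0, hi=4, mid=2, val=25

Found at index 2


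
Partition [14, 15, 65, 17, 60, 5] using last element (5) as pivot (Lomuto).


Pivot: 5
Place pivot at 0: [5, 15, 65, 17, 60, 14]

Partitioned: [5, 15, 65, 17, 60, 14]


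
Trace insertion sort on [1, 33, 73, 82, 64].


Initial: [1, 33, 73, 82, 64]
Insert 33: [1, 33, 73, 82, 64]
Insert 73: [1, 33, 73, 82, 64]
Insert 82: [1, 33, 73, 82, 64]
Insert 64: [1, 33, 64, 73, 82]

Sorted: [1, 33, 64, 73, 82]


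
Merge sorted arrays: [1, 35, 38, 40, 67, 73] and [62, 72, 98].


Take 1 from A
Take 35 from A
Take 38 from A
Take 40 from A
Take 62 from B
Take 67 from A
Take 72 from B
Take 73 from A

Merged: [1, 35, 38, 40, 62, 67, 72, 73, 98]


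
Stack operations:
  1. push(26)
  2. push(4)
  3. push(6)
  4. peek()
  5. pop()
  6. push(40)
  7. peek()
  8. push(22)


push(26) -> [26]
push(4) -> [26, 4]
push(6) -> [26, 4, 6]
peek()->6
pop()->6, [26, 4]
push(40) -> [26, 4, 40]
peek()->40
push(22) -> [26, 4, 40, 22]

Final stack: [26, 4, 40, 22]


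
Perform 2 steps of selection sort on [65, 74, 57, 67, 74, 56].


Initial: [65, 74, 57, 67, 74, 56]
Step 1: min=56 at 5
  Swap: [56, 74, 57, 67, 74, 65]
Step 2: min=57 at 2
  Swap: [56, 57, 74, 67, 74, 65]

After 2 steps: [56, 57, 74, 67, 74, 65]


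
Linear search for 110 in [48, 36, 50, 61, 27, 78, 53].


i=0: 48!=110
i=1: 36!=110
i=2: 50!=110
i=3: 61!=110
i=4: 27!=110
i=5: 78!=110
i=6: 53!=110

Not found, 7 comps


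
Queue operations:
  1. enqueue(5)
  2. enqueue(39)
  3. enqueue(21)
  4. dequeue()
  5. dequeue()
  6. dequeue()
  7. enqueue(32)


enqueue(5) -> [5]
enqueue(39) -> [5, 39]
enqueue(21) -> [5, 39, 21]
dequeue()->5, [39, 21]
dequeue()->39, [21]
dequeue()->21, []
enqueue(32) -> [32]

Final queue: [32]


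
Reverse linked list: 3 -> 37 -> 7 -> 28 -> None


Step 1: curr=3, set curr.next=prev(None) | reversed so far: 3
Step 2: curr=37, set curr.next=prev(3) | reversed so far: 37 -> 3
Step 3: curr=7, set curr.next=prev(37) | reversed so far: 7 -> 37 -> 3
Step 4: curr=28, set curr.next=prev(7) | reversed so far: 28 -> 7 -> 37 -> 3

28 -> 7 -> 37 -> 3 -> None


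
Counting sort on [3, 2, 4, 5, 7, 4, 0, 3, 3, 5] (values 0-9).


Input: [3, 2, 4, 5, 7, 4, 0, 3, 3, 5]
Counts: [1, 0, 1, 3, 2, 2, 0, 1, 0, 0]

Sorted: [0, 2, 3, 3, 3, 4, 4, 5, 5, 7]


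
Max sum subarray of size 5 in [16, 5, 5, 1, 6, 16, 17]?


[0:5]: 33
[1:6]: 33
[2:7]: 45

Max: 45 at [2:7]


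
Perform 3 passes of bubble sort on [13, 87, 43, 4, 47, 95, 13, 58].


Initial: [13, 87, 43, 4, 47, 95, 13, 58]
Pass 1: [13, 43, 4, 47, 87, 13, 58, 95] (5 swaps)
Pass 2: [13, 4, 43, 47, 13, 58, 87, 95] (3 swaps)
Pass 3: [4, 13, 43, 13, 47, 58, 87, 95] (2 swaps)

After 3 passes: [4, 13, 43, 13, 47, 58, 87, 95]


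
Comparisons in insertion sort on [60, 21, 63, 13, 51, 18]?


Algorithm: insertion sort
Input: [60, 21, 63, 13, 51, 18]
Sorted: [13, 18, 21, 51, 60, 63]

13


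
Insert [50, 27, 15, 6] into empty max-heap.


Insert 50: [50]
Insert 27: [50, 27]
Insert 15: [50, 27, 15]
Insert 6: [50, 27, 15, 6]

Final heap: [50, 27, 15, 6]


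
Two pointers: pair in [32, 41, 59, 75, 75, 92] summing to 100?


lo=0(32)+hi=5(92)=124
lo=0(32)+hi=4(75)=107
lo=0(32)+hi=3(75)=107
lo=0(32)+hi=2(59)=91
lo=1(41)+hi=2(59)=100

Yes: 41+59=100


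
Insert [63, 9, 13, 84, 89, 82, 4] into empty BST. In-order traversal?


Insert 63: root
Insert 9: L from 63
Insert 13: L from 63 -> R from 9
Insert 84: R from 63
Insert 89: R from 63 -> R from 84
Insert 82: R from 63 -> L from 84
Insert 4: L from 63 -> L from 9

In-order: [4, 9, 13, 63, 82, 84, 89]


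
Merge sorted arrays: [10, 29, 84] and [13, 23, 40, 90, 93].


Take 10 from A
Take 13 from B
Take 23 from B
Take 29 from A
Take 40 from B
Take 84 from A

Merged: [10, 13, 23, 29, 40, 84, 90, 93]


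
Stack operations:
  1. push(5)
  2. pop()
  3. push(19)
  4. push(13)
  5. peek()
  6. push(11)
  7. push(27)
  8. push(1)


push(5) -> [5]
pop()->5, []
push(19) -> [19]
push(13) -> [19, 13]
peek()->13
push(11) -> [19, 13, 11]
push(27) -> [19, 13, 11, 27]
push(1) -> [19, 13, 11, 27, 1]

Final stack: [19, 13, 11, 27, 1]


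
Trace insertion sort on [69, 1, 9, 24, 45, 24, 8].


Initial: [69, 1, 9, 24, 45, 24, 8]
Insert 1: [1, 69, 9, 24, 45, 24, 8]
Insert 9: [1, 9, 69, 24, 45, 24, 8]
Insert 24: [1, 9, 24, 69, 45, 24, 8]
Insert 45: [1, 9, 24, 45, 69, 24, 8]
Insert 24: [1, 9, 24, 24, 45, 69, 8]
Insert 8: [1, 8, 9, 24, 24, 45, 69]

Sorted: [1, 8, 9, 24, 24, 45, 69]


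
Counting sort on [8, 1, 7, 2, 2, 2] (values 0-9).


Input: [8, 1, 7, 2, 2, 2]
Counts: [0, 1, 3, 0, 0, 0, 0, 1, 1, 0]

Sorted: [1, 2, 2, 2, 7, 8]


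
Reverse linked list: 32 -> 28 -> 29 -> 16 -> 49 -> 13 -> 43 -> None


Step 1: curr=32, set curr.next=prev(None) | reversed so far: 32
Step 2: curr=28, set curr.next=prev(32) | reversed so far: 28 -> 32
Step 3: curr=29, set curr.next=prev(28) | reversed so far: 29 -> 28 -> 32
Step 4: curr=16, set curr.next=prev(29) | reversed so far: 16 -> 29 -> 28 -> 32
Step 5: curr=49, set curr.next=prev(16) | reversed so far: 49 -> 16 -> 29 -> 28 -> 32
Step 6: curr=13, set curr.next=prev(49) | reversed so far: 13 -> 49 -> 16 -> 29 -> 28 -> 32
Step 7: curr=43, set curr.next=prev(13) | reversed so far: 43 -> 13 -> 49 -> 16 -> 29 -> 28 -> 32

43 -> 13 -> 49 -> 16 -> 29 -> 28 -> 32 -> None


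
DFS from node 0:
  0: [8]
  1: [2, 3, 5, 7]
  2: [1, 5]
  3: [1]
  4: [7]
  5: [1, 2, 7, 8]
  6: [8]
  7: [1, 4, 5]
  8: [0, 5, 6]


Visit 0, push [8]
Visit 8, push [6, 5]
Visit 5, push [7, 2, 1]
Visit 1, push [7, 3, 2]
Visit 2, push []
Visit 3, push []
Visit 7, push [4]
Visit 4, push []
Visit 6, push []

DFS order: [0, 8, 5, 1, 2, 3, 7, 4, 6]


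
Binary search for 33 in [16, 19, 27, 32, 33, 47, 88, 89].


Step 1: lo=0, hi=7, mid=3, val=32
Step 2: lo=4, hi=7, mid=5, val=47
Step 3: lo=4, hi=4, mid=4, val=33

Found at index 4


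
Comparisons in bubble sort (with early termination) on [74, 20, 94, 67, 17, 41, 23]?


Algorithm: bubble sort (with early termination)
Input: [74, 20, 94, 67, 17, 41, 23]
Sorted: [17, 20, 23, 41, 67, 74, 94]

20


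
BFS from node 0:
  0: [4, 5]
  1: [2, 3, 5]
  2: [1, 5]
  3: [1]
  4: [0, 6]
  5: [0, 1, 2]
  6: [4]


Visit 0, enqueue [4, 5]
Visit 4, enqueue [6]
Visit 5, enqueue [1, 2]
Visit 6, enqueue []
Visit 1, enqueue [3]
Visit 2, enqueue []
Visit 3, enqueue []

BFS order: [0, 4, 5, 6, 1, 2, 3]


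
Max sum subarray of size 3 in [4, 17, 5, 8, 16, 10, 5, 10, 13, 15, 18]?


[0:3]: 26
[1:4]: 30
[2:5]: 29
[3:6]: 34
[4:7]: 31
[5:8]: 25
[6:9]: 28
[7:10]: 38
[8:11]: 46

Max: 46 at [8:11]


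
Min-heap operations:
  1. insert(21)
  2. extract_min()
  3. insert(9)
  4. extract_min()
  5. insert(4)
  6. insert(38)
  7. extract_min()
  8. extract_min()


insert(21) -> [21]
extract_min()->21, []
insert(9) -> [9]
extract_min()->9, []
insert(4) -> [4]
insert(38) -> [4, 38]
extract_min()->4, [38]
extract_min()->38, []

Final heap: []


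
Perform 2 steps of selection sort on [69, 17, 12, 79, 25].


Initial: [69, 17, 12, 79, 25]
Step 1: min=12 at 2
  Swap: [12, 17, 69, 79, 25]
Step 2: min=17 at 1
  Swap: [12, 17, 69, 79, 25]

After 2 steps: [12, 17, 69, 79, 25]


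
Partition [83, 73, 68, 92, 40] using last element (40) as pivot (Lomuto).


Pivot: 40
Place pivot at 0: [40, 73, 68, 92, 83]

Partitioned: [40, 73, 68, 92, 83]


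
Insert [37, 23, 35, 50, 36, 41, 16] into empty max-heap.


Insert 37: [37]
Insert 23: [37, 23]
Insert 35: [37, 23, 35]
Insert 50: [50, 37, 35, 23]
Insert 36: [50, 37, 35, 23, 36]
Insert 41: [50, 37, 41, 23, 36, 35]
Insert 16: [50, 37, 41, 23, 36, 35, 16]

Final heap: [50, 37, 41, 23, 36, 35, 16]


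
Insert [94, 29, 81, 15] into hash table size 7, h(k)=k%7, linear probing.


Insert 94: h=3 -> slot 3
Insert 29: h=1 -> slot 1
Insert 81: h=4 -> slot 4
Insert 15: h=1, 1 probes -> slot 2

Table: [None, 29, 15, 94, 81, None, None]


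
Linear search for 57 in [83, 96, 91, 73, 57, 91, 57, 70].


i=0: 83!=57
i=1: 96!=57
i=2: 91!=57
i=3: 73!=57
i=4: 57==57 found!

Found at 4, 5 comps


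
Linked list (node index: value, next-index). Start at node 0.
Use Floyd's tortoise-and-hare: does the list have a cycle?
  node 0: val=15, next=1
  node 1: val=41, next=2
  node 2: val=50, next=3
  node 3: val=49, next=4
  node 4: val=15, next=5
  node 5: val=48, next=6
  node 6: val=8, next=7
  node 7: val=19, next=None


Floyd's tortoise (slow, +1) and hare (fast, +2):
  init: slow=0, fast=0
  step 1: slow=1, fast=2
  step 2: slow=2, fast=4
  step 3: slow=3, fast=6
  step 4: fast 6->7->None, no cycle

Cycle: no


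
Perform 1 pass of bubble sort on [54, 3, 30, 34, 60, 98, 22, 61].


Initial: [54, 3, 30, 34, 60, 98, 22, 61]
Pass 1: [3, 30, 34, 54, 60, 22, 61, 98] (5 swaps)

After 1 pass: [3, 30, 34, 54, 60, 22, 61, 98]


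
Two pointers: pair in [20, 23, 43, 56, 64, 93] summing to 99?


lo=0(20)+hi=5(93)=113
lo=0(20)+hi=4(64)=84
lo=1(23)+hi=4(64)=87
lo=2(43)+hi=4(64)=107
lo=2(43)+hi=3(56)=99

Yes: 43+56=99


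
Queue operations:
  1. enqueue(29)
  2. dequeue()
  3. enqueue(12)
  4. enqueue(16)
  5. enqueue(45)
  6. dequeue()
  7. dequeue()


enqueue(29) -> [29]
dequeue()->29, []
enqueue(12) -> [12]
enqueue(16) -> [12, 16]
enqueue(45) -> [12, 16, 45]
dequeue()->12, [16, 45]
dequeue()->16, [45]

Final queue: [45]


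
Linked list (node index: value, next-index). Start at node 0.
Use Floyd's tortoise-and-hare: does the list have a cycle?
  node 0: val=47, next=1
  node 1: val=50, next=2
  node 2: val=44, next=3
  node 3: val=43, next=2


Floyd's tortoise (slow, +1) and hare (fast, +2):
  init: slow=0, fast=0
  step 1: slow=1, fast=2
  step 2: slow=2, fast=2
  slow == fast at node 2: cycle detected

Cycle: yes


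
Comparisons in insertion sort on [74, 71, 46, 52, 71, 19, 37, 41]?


Algorithm: insertion sort
Input: [74, 71, 46, 52, 71, 19, 37, 41]
Sorted: [19, 37, 41, 46, 52, 71, 71, 74]

25


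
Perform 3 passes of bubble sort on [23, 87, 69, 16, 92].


Initial: [23, 87, 69, 16, 92]
Pass 1: [23, 69, 16, 87, 92] (2 swaps)
Pass 2: [23, 16, 69, 87, 92] (1 swaps)
Pass 3: [16, 23, 69, 87, 92] (1 swaps)

After 3 passes: [16, 23, 69, 87, 92]


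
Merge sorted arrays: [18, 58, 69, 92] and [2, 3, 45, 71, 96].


Take 2 from B
Take 3 from B
Take 18 from A
Take 45 from B
Take 58 from A
Take 69 from A
Take 71 from B
Take 92 from A

Merged: [2, 3, 18, 45, 58, 69, 71, 92, 96]


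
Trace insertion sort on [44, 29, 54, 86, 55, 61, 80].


Initial: [44, 29, 54, 86, 55, 61, 80]
Insert 29: [29, 44, 54, 86, 55, 61, 80]
Insert 54: [29, 44, 54, 86, 55, 61, 80]
Insert 86: [29, 44, 54, 86, 55, 61, 80]
Insert 55: [29, 44, 54, 55, 86, 61, 80]
Insert 61: [29, 44, 54, 55, 61, 86, 80]
Insert 80: [29, 44, 54, 55, 61, 80, 86]

Sorted: [29, 44, 54, 55, 61, 80, 86]


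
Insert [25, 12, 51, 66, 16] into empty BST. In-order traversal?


Insert 25: root
Insert 12: L from 25
Insert 51: R from 25
Insert 66: R from 25 -> R from 51
Insert 16: L from 25 -> R from 12

In-order: [12, 16, 25, 51, 66]


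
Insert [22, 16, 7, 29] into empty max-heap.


Insert 22: [22]
Insert 16: [22, 16]
Insert 7: [22, 16, 7]
Insert 29: [29, 22, 7, 16]

Final heap: [29, 22, 7, 16]


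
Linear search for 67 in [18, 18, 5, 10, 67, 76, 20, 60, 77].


i=0: 18!=67
i=1: 18!=67
i=2: 5!=67
i=3: 10!=67
i=4: 67==67 found!

Found at 4, 5 comps


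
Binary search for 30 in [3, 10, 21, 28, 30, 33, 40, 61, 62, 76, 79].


Step 1: lo=0, hi=10, mid=5, val=33
Step 2: lo=0, hi=4, mid=2, val=21
Step 3: lo=3, hi=4, mid=3, val=28
Step 4: lo=4, hi=4, mid=4, val=30

Found at index 4


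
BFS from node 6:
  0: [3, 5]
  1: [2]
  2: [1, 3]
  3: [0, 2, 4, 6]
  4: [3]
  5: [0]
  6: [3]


Visit 6, enqueue [3]
Visit 3, enqueue [0, 2, 4]
Visit 0, enqueue [5]
Visit 2, enqueue [1]
Visit 4, enqueue []
Visit 5, enqueue []
Visit 1, enqueue []

BFS order: [6, 3, 0, 2, 4, 5, 1]


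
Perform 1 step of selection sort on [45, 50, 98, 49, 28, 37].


Initial: [45, 50, 98, 49, 28, 37]
Step 1: min=28 at 4
  Swap: [28, 50, 98, 49, 45, 37]

After 1 step: [28, 50, 98, 49, 45, 37]


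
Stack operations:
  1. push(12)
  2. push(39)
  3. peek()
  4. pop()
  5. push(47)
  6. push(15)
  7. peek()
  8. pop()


push(12) -> [12]
push(39) -> [12, 39]
peek()->39
pop()->39, [12]
push(47) -> [12, 47]
push(15) -> [12, 47, 15]
peek()->15
pop()->15, [12, 47]

Final stack: [12, 47]


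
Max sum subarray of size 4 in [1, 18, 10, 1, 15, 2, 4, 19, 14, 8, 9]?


[0:4]: 30
[1:5]: 44
[2:6]: 28
[3:7]: 22
[4:8]: 40
[5:9]: 39
[6:10]: 45
[7:11]: 50

Max: 50 at [7:11]


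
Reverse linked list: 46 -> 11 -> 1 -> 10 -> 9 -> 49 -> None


Step 1: curr=46, set curr.next=prev(None) | reversed so far: 46
Step 2: curr=11, set curr.next=prev(46) | reversed so far: 11 -> 46
Step 3: curr=1, set curr.next=prev(11) | reversed so far: 1 -> 11 -> 46
Step 4: curr=10, set curr.next=prev(1) | reversed so far: 10 -> 1 -> 11 -> 46
Step 5: curr=9, set curr.next=prev(10) | reversed so far: 9 -> 10 -> 1 -> 11 -> 46
Step 6: curr=49, set curr.next=prev(9) | reversed so far: 49 -> 9 -> 10 -> 1 -> 11 -> 46

49 -> 9 -> 10 -> 1 -> 11 -> 46 -> None


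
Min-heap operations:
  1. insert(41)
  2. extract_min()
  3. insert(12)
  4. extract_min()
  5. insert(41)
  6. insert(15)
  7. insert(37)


insert(41) -> [41]
extract_min()->41, []
insert(12) -> [12]
extract_min()->12, []
insert(41) -> [41]
insert(15) -> [15, 41]
insert(37) -> [15, 41, 37]

Final heap: [15, 41, 37]


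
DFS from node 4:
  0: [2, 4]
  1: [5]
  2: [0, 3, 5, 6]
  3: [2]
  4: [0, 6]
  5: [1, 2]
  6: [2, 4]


Visit 4, push [6, 0]
Visit 0, push [2]
Visit 2, push [6, 5, 3]
Visit 3, push []
Visit 5, push [1]
Visit 1, push []
Visit 6, push []

DFS order: [4, 0, 2, 3, 5, 1, 6]


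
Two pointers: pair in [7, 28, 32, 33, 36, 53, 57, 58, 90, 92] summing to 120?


lo=0(7)+hi=9(92)=99
lo=1(28)+hi=9(92)=120

Yes: 28+92=120


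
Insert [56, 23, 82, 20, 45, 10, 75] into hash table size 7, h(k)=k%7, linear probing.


Insert 56: h=0 -> slot 0
Insert 23: h=2 -> slot 2
Insert 82: h=5 -> slot 5
Insert 20: h=6 -> slot 6
Insert 45: h=3 -> slot 3
Insert 10: h=3, 1 probes -> slot 4
Insert 75: h=5, 3 probes -> slot 1

Table: [56, 75, 23, 45, 10, 82, 20]


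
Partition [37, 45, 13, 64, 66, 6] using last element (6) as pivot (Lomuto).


Pivot: 6
Place pivot at 0: [6, 45, 13, 64, 66, 37]

Partitioned: [6, 45, 13, 64, 66, 37]


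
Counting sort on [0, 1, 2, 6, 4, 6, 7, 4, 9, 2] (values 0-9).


Input: [0, 1, 2, 6, 4, 6, 7, 4, 9, 2]
Counts: [1, 1, 2, 0, 2, 0, 2, 1, 0, 1]

Sorted: [0, 1, 2, 2, 4, 4, 6, 6, 7, 9]


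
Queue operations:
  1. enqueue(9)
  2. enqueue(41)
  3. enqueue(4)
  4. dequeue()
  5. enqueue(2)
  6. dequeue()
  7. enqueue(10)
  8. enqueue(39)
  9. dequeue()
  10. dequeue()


enqueue(9) -> [9]
enqueue(41) -> [9, 41]
enqueue(4) -> [9, 41, 4]
dequeue()->9, [41, 4]
enqueue(2) -> [41, 4, 2]
dequeue()->41, [4, 2]
enqueue(10) -> [4, 2, 10]
enqueue(39) -> [4, 2, 10, 39]
dequeue()->4, [2, 10, 39]
dequeue()->2, [10, 39]

Final queue: [10, 39]


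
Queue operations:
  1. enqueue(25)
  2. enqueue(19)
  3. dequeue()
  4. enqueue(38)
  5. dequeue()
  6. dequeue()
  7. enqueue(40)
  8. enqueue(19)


enqueue(25) -> [25]
enqueue(19) -> [25, 19]
dequeue()->25, [19]
enqueue(38) -> [19, 38]
dequeue()->19, [38]
dequeue()->38, []
enqueue(40) -> [40]
enqueue(19) -> [40, 19]

Final queue: [40, 19]


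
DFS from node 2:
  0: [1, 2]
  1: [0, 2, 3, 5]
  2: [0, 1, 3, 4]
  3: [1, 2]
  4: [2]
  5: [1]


Visit 2, push [4, 3, 1, 0]
Visit 0, push [1]
Visit 1, push [5, 3]
Visit 3, push []
Visit 5, push []
Visit 4, push []

DFS order: [2, 0, 1, 3, 5, 4]


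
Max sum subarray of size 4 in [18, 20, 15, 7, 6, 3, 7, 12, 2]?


[0:4]: 60
[1:5]: 48
[2:6]: 31
[3:7]: 23
[4:8]: 28
[5:9]: 24

Max: 60 at [0:4]


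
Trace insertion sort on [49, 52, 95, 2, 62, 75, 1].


Initial: [49, 52, 95, 2, 62, 75, 1]
Insert 52: [49, 52, 95, 2, 62, 75, 1]
Insert 95: [49, 52, 95, 2, 62, 75, 1]
Insert 2: [2, 49, 52, 95, 62, 75, 1]
Insert 62: [2, 49, 52, 62, 95, 75, 1]
Insert 75: [2, 49, 52, 62, 75, 95, 1]
Insert 1: [1, 2, 49, 52, 62, 75, 95]

Sorted: [1, 2, 49, 52, 62, 75, 95]


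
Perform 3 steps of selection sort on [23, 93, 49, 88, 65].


Initial: [23, 93, 49, 88, 65]
Step 1: min=23 at 0
  Swap: [23, 93, 49, 88, 65]
Step 2: min=49 at 2
  Swap: [23, 49, 93, 88, 65]
Step 3: min=65 at 4
  Swap: [23, 49, 65, 88, 93]

After 3 steps: [23, 49, 65, 88, 93]


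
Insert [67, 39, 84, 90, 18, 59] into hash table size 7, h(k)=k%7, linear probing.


Insert 67: h=4 -> slot 4
Insert 39: h=4, 1 probes -> slot 5
Insert 84: h=0 -> slot 0
Insert 90: h=6 -> slot 6
Insert 18: h=4, 4 probes -> slot 1
Insert 59: h=3 -> slot 3

Table: [84, 18, None, 59, 67, 39, 90]


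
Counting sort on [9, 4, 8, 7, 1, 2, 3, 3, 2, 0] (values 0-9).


Input: [9, 4, 8, 7, 1, 2, 3, 3, 2, 0]
Counts: [1, 1, 2, 2, 1, 0, 0, 1, 1, 1]

Sorted: [0, 1, 2, 2, 3, 3, 4, 7, 8, 9]


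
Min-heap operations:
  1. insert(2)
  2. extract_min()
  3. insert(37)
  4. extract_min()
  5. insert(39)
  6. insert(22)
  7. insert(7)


insert(2) -> [2]
extract_min()->2, []
insert(37) -> [37]
extract_min()->37, []
insert(39) -> [39]
insert(22) -> [22, 39]
insert(7) -> [7, 39, 22]

Final heap: [7, 39, 22]


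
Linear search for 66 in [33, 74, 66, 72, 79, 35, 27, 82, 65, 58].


i=0: 33!=66
i=1: 74!=66
i=2: 66==66 found!

Found at 2, 3 comps


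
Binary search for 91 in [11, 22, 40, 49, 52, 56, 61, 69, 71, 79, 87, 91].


Step 1: lo=0, hi=11, mid=5, val=56
Step 2: lo=6, hi=11, mid=8, val=71
Step 3: lo=9, hi=11, mid=10, val=87
Step 4: lo=11, hi=11, mid=11, val=91

Found at index 11


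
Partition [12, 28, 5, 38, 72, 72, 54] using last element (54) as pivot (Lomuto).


Pivot: 54
  12 <= 54: advance i (no swap)
  28 <= 54: advance i (no swap)
  5 <= 54: advance i (no swap)
  38 <= 54: advance i (no swap)
Place pivot at 4: [12, 28, 5, 38, 54, 72, 72]

Partitioned: [12, 28, 5, 38, 54, 72, 72]


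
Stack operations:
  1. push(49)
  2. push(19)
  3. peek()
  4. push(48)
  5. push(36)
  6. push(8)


push(49) -> [49]
push(19) -> [49, 19]
peek()->19
push(48) -> [49, 19, 48]
push(36) -> [49, 19, 48, 36]
push(8) -> [49, 19, 48, 36, 8]

Final stack: [49, 19, 48, 36, 8]


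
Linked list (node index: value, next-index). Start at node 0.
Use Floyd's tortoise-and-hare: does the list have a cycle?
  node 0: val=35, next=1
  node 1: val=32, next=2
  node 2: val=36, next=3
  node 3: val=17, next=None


Floyd's tortoise (slow, +1) and hare (fast, +2):
  init: slow=0, fast=0
  step 1: slow=1, fast=2
  step 2: fast 2->3->None, no cycle

Cycle: no


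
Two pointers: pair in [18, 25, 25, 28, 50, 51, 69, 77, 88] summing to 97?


lo=0(18)+hi=8(88)=106
lo=0(18)+hi=7(77)=95
lo=1(25)+hi=7(77)=102
lo=1(25)+hi=6(69)=94
lo=2(25)+hi=6(69)=94
lo=3(28)+hi=6(69)=97

Yes: 28+69=97


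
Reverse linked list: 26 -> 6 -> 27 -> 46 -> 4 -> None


Step 1: curr=26, set curr.next=prev(None) | reversed so far: 26
Step 2: curr=6, set curr.next=prev(26) | reversed so far: 6 -> 26
Step 3: curr=27, set curr.next=prev(6) | reversed so far: 27 -> 6 -> 26
Step 4: curr=46, set curr.next=prev(27) | reversed so far: 46 -> 27 -> 6 -> 26
Step 5: curr=4, set curr.next=prev(46) | reversed so far: 4 -> 46 -> 27 -> 6 -> 26

4 -> 46 -> 27 -> 6 -> 26 -> None


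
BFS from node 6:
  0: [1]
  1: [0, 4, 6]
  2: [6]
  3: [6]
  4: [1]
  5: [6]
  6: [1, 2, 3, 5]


Visit 6, enqueue [1, 2, 3, 5]
Visit 1, enqueue [0, 4]
Visit 2, enqueue []
Visit 3, enqueue []
Visit 5, enqueue []
Visit 0, enqueue []
Visit 4, enqueue []

BFS order: [6, 1, 2, 3, 5, 0, 4]


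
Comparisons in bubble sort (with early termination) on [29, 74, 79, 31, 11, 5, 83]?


Algorithm: bubble sort (with early termination)
Input: [29, 74, 79, 31, 11, 5, 83]
Sorted: [5, 11, 29, 31, 74, 79, 83]

21


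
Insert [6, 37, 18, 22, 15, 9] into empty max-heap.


Insert 6: [6]
Insert 37: [37, 6]
Insert 18: [37, 6, 18]
Insert 22: [37, 22, 18, 6]
Insert 15: [37, 22, 18, 6, 15]
Insert 9: [37, 22, 18, 6, 15, 9]

Final heap: [37, 22, 18, 6, 15, 9]


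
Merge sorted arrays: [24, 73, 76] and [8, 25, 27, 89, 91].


Take 8 from B
Take 24 from A
Take 25 from B
Take 27 from B
Take 73 from A
Take 76 from A

Merged: [8, 24, 25, 27, 73, 76, 89, 91]


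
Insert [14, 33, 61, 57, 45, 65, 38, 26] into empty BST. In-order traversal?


Insert 14: root
Insert 33: R from 14
Insert 61: R from 14 -> R from 33
Insert 57: R from 14 -> R from 33 -> L from 61
Insert 45: R from 14 -> R from 33 -> L from 61 -> L from 57
Insert 65: R from 14 -> R from 33 -> R from 61
Insert 38: R from 14 -> R from 33 -> L from 61 -> L from 57 -> L from 45
Insert 26: R from 14 -> L from 33

In-order: [14, 26, 33, 38, 45, 57, 61, 65]


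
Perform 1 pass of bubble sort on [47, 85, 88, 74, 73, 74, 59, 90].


Initial: [47, 85, 88, 74, 73, 74, 59, 90]
Pass 1: [47, 85, 74, 73, 74, 59, 88, 90] (4 swaps)

After 1 pass: [47, 85, 74, 73, 74, 59, 88, 90]


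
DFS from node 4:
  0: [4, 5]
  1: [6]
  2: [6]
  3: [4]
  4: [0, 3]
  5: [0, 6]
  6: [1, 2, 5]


Visit 4, push [3, 0]
Visit 0, push [5]
Visit 5, push [6]
Visit 6, push [2, 1]
Visit 1, push []
Visit 2, push []
Visit 3, push []

DFS order: [4, 0, 5, 6, 1, 2, 3]


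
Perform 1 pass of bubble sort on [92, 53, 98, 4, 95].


Initial: [92, 53, 98, 4, 95]
Pass 1: [53, 92, 4, 95, 98] (3 swaps)

After 1 pass: [53, 92, 4, 95, 98]


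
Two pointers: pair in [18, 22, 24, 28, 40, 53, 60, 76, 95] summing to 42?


lo=0(18)+hi=8(95)=113
lo=0(18)+hi=7(76)=94
lo=0(18)+hi=6(60)=78
lo=0(18)+hi=5(53)=71
lo=0(18)+hi=4(40)=58
lo=0(18)+hi=3(28)=46
lo=0(18)+hi=2(24)=42

Yes: 18+24=42


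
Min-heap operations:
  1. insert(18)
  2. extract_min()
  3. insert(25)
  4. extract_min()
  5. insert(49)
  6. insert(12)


insert(18) -> [18]
extract_min()->18, []
insert(25) -> [25]
extract_min()->25, []
insert(49) -> [49]
insert(12) -> [12, 49]

Final heap: [12, 49]


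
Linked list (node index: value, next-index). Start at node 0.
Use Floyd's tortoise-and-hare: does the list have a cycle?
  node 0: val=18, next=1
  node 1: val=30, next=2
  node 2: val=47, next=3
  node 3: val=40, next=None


Floyd's tortoise (slow, +1) and hare (fast, +2):
  init: slow=0, fast=0
  step 1: slow=1, fast=2
  step 2: fast 2->3->None, no cycle

Cycle: no


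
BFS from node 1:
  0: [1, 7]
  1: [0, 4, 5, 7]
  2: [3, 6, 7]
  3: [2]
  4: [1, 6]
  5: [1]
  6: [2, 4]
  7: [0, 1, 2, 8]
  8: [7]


Visit 1, enqueue [0, 4, 5, 7]
Visit 0, enqueue []
Visit 4, enqueue [6]
Visit 5, enqueue []
Visit 7, enqueue [2, 8]
Visit 6, enqueue []
Visit 2, enqueue [3]
Visit 8, enqueue []
Visit 3, enqueue []

BFS order: [1, 0, 4, 5, 7, 6, 2, 8, 3]


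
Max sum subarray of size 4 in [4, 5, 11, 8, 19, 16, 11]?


[0:4]: 28
[1:5]: 43
[2:6]: 54
[3:7]: 54

Max: 54 at [2:6]


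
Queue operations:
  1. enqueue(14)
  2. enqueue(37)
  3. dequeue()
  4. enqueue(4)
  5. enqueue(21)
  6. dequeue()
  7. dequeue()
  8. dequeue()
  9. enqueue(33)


enqueue(14) -> [14]
enqueue(37) -> [14, 37]
dequeue()->14, [37]
enqueue(4) -> [37, 4]
enqueue(21) -> [37, 4, 21]
dequeue()->37, [4, 21]
dequeue()->4, [21]
dequeue()->21, []
enqueue(33) -> [33]

Final queue: [33]


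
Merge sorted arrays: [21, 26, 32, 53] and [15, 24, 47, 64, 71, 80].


Take 15 from B
Take 21 from A
Take 24 from B
Take 26 from A
Take 32 from A
Take 47 from B
Take 53 from A

Merged: [15, 21, 24, 26, 32, 47, 53, 64, 71, 80]


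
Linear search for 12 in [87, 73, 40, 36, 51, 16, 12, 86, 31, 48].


i=0: 87!=12
i=1: 73!=12
i=2: 40!=12
i=3: 36!=12
i=4: 51!=12
i=5: 16!=12
i=6: 12==12 found!

Found at 6, 7 comps


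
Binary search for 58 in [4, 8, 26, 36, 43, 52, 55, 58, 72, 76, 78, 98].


Step 1: lo=0, hi=11, mid=5, val=52
Step 2: lo=6, hi=11, mid=8, val=72
Step 3: lo=6, hi=7, mid=6, val=55
Step 4: lo=7, hi=7, mid=7, val=58

Found at index 7


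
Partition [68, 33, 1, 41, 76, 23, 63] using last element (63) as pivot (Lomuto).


Pivot: 63
  33 <= 63: swap -> [33, 68, 1, 41, 76, 23, 63]
  1 <= 63: swap -> [33, 1, 68, 41, 76, 23, 63]
  41 <= 63: swap -> [33, 1, 41, 68, 76, 23, 63]
  23 <= 63: swap -> [33, 1, 41, 23, 76, 68, 63]
Place pivot at 4: [33, 1, 41, 23, 63, 68, 76]

Partitioned: [33, 1, 41, 23, 63, 68, 76]


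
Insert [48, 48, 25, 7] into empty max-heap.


Insert 48: [48]
Insert 48: [48, 48]
Insert 25: [48, 48, 25]
Insert 7: [48, 48, 25, 7]

Final heap: [48, 48, 25, 7]
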